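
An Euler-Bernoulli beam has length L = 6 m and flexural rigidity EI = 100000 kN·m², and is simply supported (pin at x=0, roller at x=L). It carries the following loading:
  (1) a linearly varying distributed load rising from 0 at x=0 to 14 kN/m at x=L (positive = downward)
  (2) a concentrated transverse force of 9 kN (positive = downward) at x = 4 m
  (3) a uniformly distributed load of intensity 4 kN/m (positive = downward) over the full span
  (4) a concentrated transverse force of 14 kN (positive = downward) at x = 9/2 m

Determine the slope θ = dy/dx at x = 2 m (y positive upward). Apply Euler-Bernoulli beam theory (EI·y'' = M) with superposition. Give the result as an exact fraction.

Load 1 — triangular load w₀=14 kN/m (0→w₀ over full span):
  θ_1 = -w₀(7L⁴-30L²x²+15x⁴)/(360LEI) = -14·(7·6⁴-30·6²·2²+15·2⁴)/(360·6·100000) = -91/281250 rad
Load 2 — point force P=9 kN at a=4 m (b=L-a=2):
  θ_2 = -Pb(L²-b²-3x²)/(6LEI)  [x≤a] = -9·2·(6²-2²-3·2²)/(6·6·100000) = -1/10000 rad
Load 3 — uniform load w=4 kN/m over full span:
  θ_3 = -w(L³-6Lx²+4x³)/(24EI) = -4·(6³-6·6·2²+4·2³)/(24·100000) = -13/75000 rad
Load 4 — point force P=14 kN at a=9/2 m (b=L-a=3/2):
  θ_4 = -Pb(L²-b²-3x²)/(6LEI)  [x≤a] = -14·(3/2)·(6²-(3/2)²-3·2²)/(6·6·100000) = -203/1600000 rad
Superposition: θ = Σ θ_i = -52111/72000000 rad ≈ -0.000724 rad

θ(2) = -52111/72000000 rad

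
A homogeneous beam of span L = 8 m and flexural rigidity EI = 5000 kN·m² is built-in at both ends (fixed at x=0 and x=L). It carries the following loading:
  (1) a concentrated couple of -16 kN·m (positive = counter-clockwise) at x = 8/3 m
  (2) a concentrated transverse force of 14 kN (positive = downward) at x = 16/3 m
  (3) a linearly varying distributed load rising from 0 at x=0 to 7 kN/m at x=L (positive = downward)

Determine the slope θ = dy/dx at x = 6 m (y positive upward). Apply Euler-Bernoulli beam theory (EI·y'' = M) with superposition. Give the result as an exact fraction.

Load 1 — applied couple M₀=-16 kN·m at a=8/3 m (b=L-a=16/3):
  θ_1 = (R_Ax²/2 - M_Ax - M₀(x-a))/EI  [x>a] with R_A=-8/3, M_A=0 = ((-8/3)·6²/2 - 0·6 - (-16)·(6-(8/3)))/5000 = 2/1875 rad
Load 2 — point force P=14 kN at a=16/3 m (b=L-a=8/3):
  θ_2 = Pa²(L-x)(2bL-(3b+a)(L-x))/(2L³EI)  [x>a] = 14·(16/3)²·(8-6)·(2·(8/3)·8-(3·(8/3)+(16/3))·(8-6))/(2·8³·5000) = 14/5625 rad
Load 3 — triangular load w₀=7 kN/m (0→w₀ over full span):
  θ_3 = -w₀(2x(L-x)(L-2x)(x+2L)+x²(L-x)²)/(120LEI) = -7·(2·6·(8-6)·(8-2·6)·(6+2·8)+6²·(8-6)²)/(120·8·5000) = 287/100000 rad
Superposition: θ = Σ θ_i = 5783/900000 rad ≈ 0.006426 rad

θ(6) = 5783/900000 rad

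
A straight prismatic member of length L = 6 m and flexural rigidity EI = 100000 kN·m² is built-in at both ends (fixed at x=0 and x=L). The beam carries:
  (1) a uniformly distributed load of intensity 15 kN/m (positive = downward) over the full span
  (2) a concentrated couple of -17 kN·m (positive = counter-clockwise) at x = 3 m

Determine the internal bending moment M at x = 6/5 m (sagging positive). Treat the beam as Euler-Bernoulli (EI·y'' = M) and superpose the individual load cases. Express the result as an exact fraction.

Load 1 — uniform load w=15 kN/m over full span:
  M_1 = wLx/2 - wL²/12 - wx²/2 = 15·6·(6/5)/2 - 15·6²/12 - 15·(6/5)²/2 = -9/5 kN·m
Load 2 — applied couple M₀=-17 kN·m at a=3 m (b=L-a=3):
  M_2 = R_Ax - M_A  [x≤a] with R_A=-17/4, M_A=-17/4 = (-17/4)·(6/5) - (-17/4) = -17/20 kN·m
Superposition: M = Σ M_i = -53/20 kN·m ≈ -2.650000 kN·m

M(6/5) = -53/20 kN·m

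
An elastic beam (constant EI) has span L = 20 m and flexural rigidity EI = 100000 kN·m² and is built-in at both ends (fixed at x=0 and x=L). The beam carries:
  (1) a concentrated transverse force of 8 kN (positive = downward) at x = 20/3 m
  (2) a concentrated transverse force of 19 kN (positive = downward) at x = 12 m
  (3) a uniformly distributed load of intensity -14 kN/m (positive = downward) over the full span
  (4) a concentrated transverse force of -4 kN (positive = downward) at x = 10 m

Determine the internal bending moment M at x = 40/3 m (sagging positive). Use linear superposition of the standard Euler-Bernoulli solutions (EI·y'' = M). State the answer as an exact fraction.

M(40/3) = -262346/2025 kN·m

Load 1 — point force P=8 kN at a=20/3 m (b=L-a=40/3):
  M_1 = Pa²(a+3b)(L-x)/L³ - Pa²b/L²  [x>a] = 8·(20/3)²·((20/3)+3·(40/3))·(20-(40/3))/20³ - 8·(20/3)²·(40/3)/20² = 160/81 kN·m
Load 2 — point force P=19 kN at a=12 m (b=L-a=8):
  M_2 = Pa²(a+3b)(L-x)/L³ - Pa²b/L²  [x>a] = 19·12²·(12+3·8)·(20-(40/3))/20³ - 19·12²·8/20² = 684/25 kN·m
Load 3 — uniform load w=-14 kN/m over full span:
  M_3 = wLx/2 - wL²/12 - wx²/2 = (-14)·20·(40/3)/2 - (-14)·20²/12 - (-14)·(40/3)²/2 = -1400/9 kN·m
Load 4 — point force P=-4 kN at a=10 m (b=L-a=10):
  M_4 = Pa²(a+3b)(L-x)/L³ - Pa²b/L²  [x>a] = (-4)·10²·(10+3·10)·(20-(40/3))/20³ - (-4)·10²·10/20² = -10/3 kN·m
Superposition: M = Σ M_i = -262346/2025 kN·m ≈ -129.553580 kN·m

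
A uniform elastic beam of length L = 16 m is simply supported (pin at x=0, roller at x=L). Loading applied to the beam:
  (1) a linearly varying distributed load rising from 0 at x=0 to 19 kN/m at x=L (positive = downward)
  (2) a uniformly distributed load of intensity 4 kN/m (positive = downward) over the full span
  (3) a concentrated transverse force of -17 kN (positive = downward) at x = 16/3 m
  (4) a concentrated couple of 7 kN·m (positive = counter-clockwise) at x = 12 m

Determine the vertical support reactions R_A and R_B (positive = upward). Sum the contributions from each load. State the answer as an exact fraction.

Load 1 — triangular load w₀=19 kN/m (0→w₀ over full span):
  R_A = w₀L/6 = 19·16/6 = 152/3 kN
  R_B = w₀L/3 = 19·16/3 = 304/3 kN
Load 2 — uniform load w=4 kN/m over full span:
  R_A = wL/2 = 4·16/2 = 32 kN
  R_B = wL/2 = 4·16/2 = 32 kN
Load 3 — point force P=-17 kN at a=16/3 m (b=L-a=32/3):
  R_A = Pb/L = (-17)·(32/3)/16 = -34/3 kN
  R_B = Pa/L = (-17)·(16/3)/16 = -17/3 kN
Load 4 — applied couple M₀=7 kN·m at a=12 m (b=L-a=4):
  R_A = M₀/L = 7/16 kN
  R_B = -M₀/L = -7/16 kN
Superposition: R_A = 3445/48 kN, R_B = 6107/48 kN

R_A = 3445/48 kN, R_B = 6107/48 kN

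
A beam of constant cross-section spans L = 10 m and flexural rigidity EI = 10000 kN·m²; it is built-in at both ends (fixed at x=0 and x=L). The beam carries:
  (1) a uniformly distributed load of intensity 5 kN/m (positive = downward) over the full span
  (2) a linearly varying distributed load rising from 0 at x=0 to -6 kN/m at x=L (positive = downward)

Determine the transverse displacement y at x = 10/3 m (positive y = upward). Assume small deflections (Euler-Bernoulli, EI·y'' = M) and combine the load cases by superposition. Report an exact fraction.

Load 1 — uniform load w=5 kN/m over full span:
  y_1 = -wx²(L-x)²/(24EI) = -5·(10/3)²·(10-(10/3))²/(24·10000) = -5/486 m
Load 2 — triangular load w₀=-6 kN/m (0→w₀ over full span):
  y_2 = -w₀x²(L-x)²(x+2L)/(120LEI) = -(-6)·(10/3)²·(10-(10/3))²·((10/3)+2·10)/(120·10·10000) = 7/1215 m
Superposition: y = Σ y_i = -11/2430 m ≈ -0.004527 m

y(10/3) = -11/2430 m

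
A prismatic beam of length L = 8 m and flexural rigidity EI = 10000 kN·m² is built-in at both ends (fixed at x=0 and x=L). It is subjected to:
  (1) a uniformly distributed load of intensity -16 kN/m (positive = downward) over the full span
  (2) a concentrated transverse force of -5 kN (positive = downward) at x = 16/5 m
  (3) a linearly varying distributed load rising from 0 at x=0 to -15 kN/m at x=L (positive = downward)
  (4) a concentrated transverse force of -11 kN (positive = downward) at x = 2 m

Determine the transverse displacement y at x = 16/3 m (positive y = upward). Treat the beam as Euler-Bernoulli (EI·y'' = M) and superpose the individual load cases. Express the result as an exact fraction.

Load 1 — uniform load w=-16 kN/m over full span:
  y_1 = -wx²(L-x)²/(24EI) = -(-16)·(16/3)²·(8-(16/3))²/(24·10000) = 2048/151875 m
Load 2 — point force P=-5 kN at a=16/5 m (b=L-a=24/5):
  y_2 = -Pa²(L-x)²(3bL-(3b+a)(L-x))/(6L³EI)  [x>a] = -(-5)·(16/5)²·(8-(16/3))²·(3·(24/5)·8-(3·(24/5)+(16/5))·(8-(16/3)))/(6·8³·10000) = 1024/1265625 m
Load 3 — triangular load w₀=-15 kN/m (0→w₀ over full span):
  y_3 = -w₀x²(L-x)²(x+2L)/(120LEI) = -(-15)·(16/3)²·(8-(16/3))²·((16/3)+2·8)/(120·8·10000) = 1024/151875 m
Load 4 — point force P=-11 kN at a=2 m (b=L-a=6):
  y_4 = -Pa²(L-x)²(3bL-(3b+a)(L-x))/(6L³EI)  [x>a] = -(-11)·2²·(8-(16/3))²·(3·6·8-(3·6+2)·(8-(16/3)))/(6·8³·10000) = 187/202500 m
Superposition: y = Σ y_i = 37057/1687500 m ≈ 0.021960 m

y(16/3) = 37057/1687500 m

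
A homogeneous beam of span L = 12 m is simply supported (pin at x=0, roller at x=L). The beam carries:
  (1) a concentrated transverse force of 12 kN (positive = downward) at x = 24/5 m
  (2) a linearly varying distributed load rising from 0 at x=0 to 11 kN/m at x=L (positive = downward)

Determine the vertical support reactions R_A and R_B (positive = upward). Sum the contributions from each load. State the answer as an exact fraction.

R_A = 146/5 kN, R_B = 244/5 kN

Load 1 — point force P=12 kN at a=24/5 m (b=L-a=36/5):
  R_A = Pb/L = 12·(36/5)/12 = 36/5 kN
  R_B = Pa/L = 12·(24/5)/12 = 24/5 kN
Load 2 — triangular load w₀=11 kN/m (0→w₀ over full span):
  R_A = w₀L/6 = 11·12/6 = 22 kN
  R_B = w₀L/3 = 11·12/3 = 44 kN
Superposition: R_A = 146/5 kN, R_B = 244/5 kN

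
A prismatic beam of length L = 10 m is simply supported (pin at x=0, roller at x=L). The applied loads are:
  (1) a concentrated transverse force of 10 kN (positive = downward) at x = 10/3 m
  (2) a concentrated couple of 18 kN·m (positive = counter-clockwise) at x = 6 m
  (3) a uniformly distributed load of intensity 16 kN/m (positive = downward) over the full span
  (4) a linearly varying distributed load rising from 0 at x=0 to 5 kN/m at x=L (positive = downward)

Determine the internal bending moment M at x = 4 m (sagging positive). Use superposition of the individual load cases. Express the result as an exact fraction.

Load 1 — point force P=10 kN at a=10/3 m (b=L-a=20/3):
  M_1 = Pa(L-x)/L  [x>a] = 10·(10/3)·(10-4)/10 = 20 kN·m
Load 2 — applied couple M₀=18 kN·m at a=6 m (b=L-a=4):
  M_2 = M₀x/L  [x≤a] = 18·4/10 = 36/5 kN·m
Load 3 — uniform load w=16 kN/m over full span:
  M_3 = wx(L-x)/2 = 16·4·(10-4)/2 = 192 kN·m
Load 4 — triangular load w₀=5 kN/m (0→w₀ over full span):
  M_4 = w₀Lx/6 - w₀x³/(6L) = 5·10·4/6 - 5·4³/(6·10) = 28 kN·m
Superposition: M = Σ M_i = 1236/5 kN·m ≈ 247.200000 kN·m

M(4) = 1236/5 kN·m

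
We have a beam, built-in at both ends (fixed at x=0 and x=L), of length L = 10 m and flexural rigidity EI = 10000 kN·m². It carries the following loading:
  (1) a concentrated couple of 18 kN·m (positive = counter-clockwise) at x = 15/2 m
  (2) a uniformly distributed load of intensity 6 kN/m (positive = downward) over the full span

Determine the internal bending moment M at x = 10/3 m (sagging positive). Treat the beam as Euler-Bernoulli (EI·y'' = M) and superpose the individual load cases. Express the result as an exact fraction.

M(10/3) = 427/24 kN·m

Load 1 — applied couple M₀=18 kN·m at a=15/2 m (b=L-a=5/2):
  M_1 = R_Ax - M_A  [x≤a] with R_A=81/40, M_A=45/8 = (81/40)·(10/3) - (45/8) = 9/8 kN·m
Load 2 — uniform load w=6 kN/m over full span:
  M_2 = wLx/2 - wL²/12 - wx²/2 = 6·10·(10/3)/2 - 6·10²/12 - 6·(10/3)²/2 = 50/3 kN·m
Superposition: M = Σ M_i = 427/24 kN·m ≈ 17.791667 kN·m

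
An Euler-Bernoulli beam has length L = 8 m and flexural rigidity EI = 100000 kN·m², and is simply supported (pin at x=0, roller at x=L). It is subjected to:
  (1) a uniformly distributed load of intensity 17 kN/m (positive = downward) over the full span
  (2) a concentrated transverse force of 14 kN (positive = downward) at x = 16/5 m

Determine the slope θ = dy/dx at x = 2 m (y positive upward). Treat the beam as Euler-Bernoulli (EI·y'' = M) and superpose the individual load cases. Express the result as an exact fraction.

Load 1 — uniform load w=17 kN/m over full span:
  θ_1 = -w(L³-6Lx²+4x³)/(24EI) = -17·(8³-6·8·2²+4·2³)/(24·100000) = -187/75000 rad
Load 2 — point force P=14 kN at a=16/5 m (b=L-a=24/5):
  θ_2 = -Pb(L²-b²-3x²)/(6LEI)  [x≤a] = -14·(24/5)·(8²-(24/5)²-3·2²)/(6·8·100000) = -1267/3125000 rad
Superposition: θ = Σ θ_i = -3397/1171875 rad ≈ -0.002899 rad

θ(2) = -3397/1171875 rad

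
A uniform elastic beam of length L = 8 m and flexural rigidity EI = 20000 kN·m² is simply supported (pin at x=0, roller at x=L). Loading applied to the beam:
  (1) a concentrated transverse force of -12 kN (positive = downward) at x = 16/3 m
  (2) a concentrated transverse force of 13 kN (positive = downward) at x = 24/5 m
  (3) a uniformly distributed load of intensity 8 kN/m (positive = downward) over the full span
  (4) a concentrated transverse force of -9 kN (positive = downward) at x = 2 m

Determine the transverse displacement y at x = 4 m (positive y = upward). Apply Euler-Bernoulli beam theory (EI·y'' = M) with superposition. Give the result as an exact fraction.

Load 1 — point force P=-12 kN at a=16/3 m (b=L-a=8/3):
  y_1 = -Pbx(L²-b²-x²)/(6LEI)  [x≤a] = -(-12)·(8/3)·4·(8²-(8/3)²-4²)/(6·8·20000) = 92/16875 m
Load 2 — point force P=13 kN at a=24/5 m (b=L-a=16/5):
  y_2 = -Pbx(L²-b²-x²)/(6LEI)  [x≤a] = -13·(16/5)·4·(8²-(16/5)²-4²)/(6·8·20000) = -1534/234375 m
Load 3 — uniform load w=8 kN/m over full span:
  y_3 = -wx(L³-2Lx²+x³)/(24EI) = -8·4·(8³-2·8·4²+4³)/(24·20000) = -8/375 m
Load 4 — point force P=-9 kN at a=2 m (b=L-a=6):
  y_4 = -Pa(L-x)(2Lx-a²-x²)/(6LEI)  [x>a] = -(-9)·2·(8-4)·(2·8·4-2²-4²)/(6·8·20000) = 33/10000 m
Superposition: y = Σ y_i = -645521/33750000 m ≈ -0.019127 m

y(4) = -645521/33750000 m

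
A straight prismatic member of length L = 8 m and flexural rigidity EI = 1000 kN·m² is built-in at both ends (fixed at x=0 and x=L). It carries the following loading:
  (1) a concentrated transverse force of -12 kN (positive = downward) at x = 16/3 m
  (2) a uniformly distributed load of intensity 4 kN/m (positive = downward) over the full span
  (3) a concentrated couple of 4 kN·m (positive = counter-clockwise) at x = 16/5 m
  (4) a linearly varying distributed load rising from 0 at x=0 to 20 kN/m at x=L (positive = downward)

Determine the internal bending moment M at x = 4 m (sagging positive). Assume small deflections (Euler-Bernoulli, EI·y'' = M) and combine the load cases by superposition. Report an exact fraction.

Load 1 — point force P=-12 kN at a=16/3 m (b=L-a=8/3):
  M_1 = Pb²(3a+b)x/L³ - Pab²/L²  [x≤a] = (-12)·(8/3)²·(3·(16/3)+(8/3))·4/8³ - (-12)·(16/3)·(8/3)²/8² = -16/3 kN·m
Load 2 — uniform load w=4 kN/m over full span:
  M_2 = wLx/2 - wL²/12 - wx²/2 = 4·8·4/2 - 4·8²/12 - 4·4²/2 = 32/3 kN·m
Load 3 — applied couple M₀=4 kN·m at a=16/5 m (b=L-a=24/5):
  M_3 = R_Ax - M_A - M₀  [x>a] with R_A=18/25, M_A=12/25 = (18/25)·4 - (12/25) - 4 = -8/5 kN·m
Load 4 — triangular load w₀=20 kN/m (0→w₀ over full span):
  M_4 = 3w₀Lx/20 - w₀L²/30 - w₀x³/(6L) = 3·20·8·4/20 - 20·8²/30 - 20·4³/(6·8) = 80/3 kN·m
Superposition: M = Σ M_i = 152/5 kN·m ≈ 30.400000 kN·m

M(4) = 152/5 kN·m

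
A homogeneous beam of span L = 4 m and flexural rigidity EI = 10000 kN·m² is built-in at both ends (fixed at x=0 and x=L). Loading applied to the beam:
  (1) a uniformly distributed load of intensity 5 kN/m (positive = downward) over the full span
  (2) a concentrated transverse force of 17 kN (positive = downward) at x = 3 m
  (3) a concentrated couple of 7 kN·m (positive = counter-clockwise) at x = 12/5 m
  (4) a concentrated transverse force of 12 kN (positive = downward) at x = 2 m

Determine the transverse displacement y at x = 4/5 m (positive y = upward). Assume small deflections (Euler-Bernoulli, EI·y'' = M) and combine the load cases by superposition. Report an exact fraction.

Load 1 — uniform load w=5 kN/m over full span:
  y_1 = -wx²(L-x)²/(24EI) = -5·(4/5)²·(4-(4/5))²/(24·10000) = -32/234375 m
Load 2 — point force P=17 kN at a=3 m (b=L-a=1):
  y_2 = -Pb²x²(3aL-(3a+b)x)/(6L³EI)  [x≤a] = -17·1²·(4/5)²·(3·3·4-(3·3+1)·(4/5))/(6·4³·10000) = -119/1500000 m
Load 3 — applied couple M₀=7 kN·m at a=12/5 m (b=L-a=8/5):
  y_3 = (R_Ax³/6 - M_Ax²/2)/EI  [x≤a] with R_A=63/25, M_A=56/25 = ((63/25)·(4/5)³/6 - (56/25)·(4/5)²/2)/10000 = -98/1953125 m
Load 4 — point force P=12 kN at a=2 m (b=L-a=2):
  y_4 = -Pb²x²(3aL-(3a+b)x)/(6L³EI)  [x≤a] = -12·2²·(4/5)²·(3·2·4-(3·2+2)·(4/5))/(6·4³·10000) = -11/78125 m
Superposition: y = Σ y_i = -76283/187500000 m ≈ -0.000407 m

y(4/5) = -76283/187500000 m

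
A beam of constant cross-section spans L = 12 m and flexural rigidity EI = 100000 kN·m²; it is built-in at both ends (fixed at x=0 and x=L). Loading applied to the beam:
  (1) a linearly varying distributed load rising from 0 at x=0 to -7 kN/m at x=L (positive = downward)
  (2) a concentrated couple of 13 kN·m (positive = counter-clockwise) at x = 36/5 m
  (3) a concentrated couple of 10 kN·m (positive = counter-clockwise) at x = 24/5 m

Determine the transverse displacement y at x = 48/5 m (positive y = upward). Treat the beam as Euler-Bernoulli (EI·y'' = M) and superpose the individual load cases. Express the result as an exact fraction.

y(48/5) = 183699/195312500 m

Load 1 — triangular load w₀=-7 kN/m (0→w₀ over full span):
  y_1 = -w₀x²(L-x)²(x+2L)/(120LEI) = -(-7)·(48/5)²·(12-(48/5))²·((48/5)+2·12)/(120·12·100000) = 42336/48828125 m
Load 2 — applied couple M₀=13 kN·m at a=36/5 m (b=L-a=24/5):
  y_2 = (R_Ax³/6 - M_Ax²/2 - M₀(x-a)²/2)/EI  [x>a] with R_A=39/25, M_A=104/25 = ((39/25)·(48/5)³/6 - (104/25)·(48/5)²/2 - 13·((48/5)-(36/5))²/2)/100000 = 351/39062500 m
Load 3 — applied couple M₀=10 kN·m at a=24/5 m (b=L-a=36/5):
  y_3 = (R_Ax³/6 - M_Ax²/2 - M₀(x-a)²/2)/EI  [x>a] with R_A=6/5, M_A=6/5 = ((6/5)·(48/5)³/6 - (6/5)·(48/5)²/2 - 10·((48/5)-(24/5))²/2)/100000 = 126/1953125 m
Superposition: y = Σ y_i = 183699/195312500 m ≈ 0.000941 m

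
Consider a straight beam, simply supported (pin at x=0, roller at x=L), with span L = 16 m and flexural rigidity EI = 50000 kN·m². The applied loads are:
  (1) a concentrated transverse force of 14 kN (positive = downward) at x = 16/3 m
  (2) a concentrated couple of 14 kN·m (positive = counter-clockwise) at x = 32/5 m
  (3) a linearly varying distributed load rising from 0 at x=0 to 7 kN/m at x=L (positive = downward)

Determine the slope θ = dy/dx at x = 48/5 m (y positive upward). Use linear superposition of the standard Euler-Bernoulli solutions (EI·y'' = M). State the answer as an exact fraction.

θ(48/5) = 720587/158203125 rad

Load 1 — point force P=14 kN at a=16/3 m (b=L-a=32/3):
  θ_1 = -Pa(2L²-6Lx+3x²+a²)/(6LEI)  [x>a] = -14·(16/3)·(2·16²-6·16·(48/5)+3·(48/5)²+(16/3)²)/(6·16·50000) = 10304/6328125 rad
Load 2 — applied couple M₀=14 kN·m at a=32/5 m (b=L-a=48/5):
  θ_2 = (M₀x²/(2L)-M₀(x-a)+C₁)/EI  [x>a] with C₁=M₀(3b²-L²)/(6L)=224/75 = (14·(48/5)²/(2·16)-14·((48/5)-(32/5))+(224/75))/50000 = -7/234375 rad
Load 3 — triangular load w₀=7 kN/m (0→w₀ over full span):
  θ_3 = -w₀(7L⁴-30L²x²+15x⁴)/(360LEI) = -7·(7·16⁴-30·16²·(48/5)²+15·(48/5)⁴)/(360·16·50000) = 51968/17578125 rad
Superposition: θ = Σ θ_i = 720587/158203125 rad ≈ 0.004555 rad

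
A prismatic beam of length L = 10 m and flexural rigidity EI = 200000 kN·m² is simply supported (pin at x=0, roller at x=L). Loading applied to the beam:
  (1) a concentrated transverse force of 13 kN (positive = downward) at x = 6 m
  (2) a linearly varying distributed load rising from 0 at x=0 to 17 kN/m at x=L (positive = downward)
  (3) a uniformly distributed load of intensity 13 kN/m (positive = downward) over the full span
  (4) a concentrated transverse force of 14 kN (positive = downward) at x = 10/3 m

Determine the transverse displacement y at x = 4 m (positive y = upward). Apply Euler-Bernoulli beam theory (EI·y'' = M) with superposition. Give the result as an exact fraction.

y(4) = -132007/8437500 m

Load 1 — point force P=13 kN at a=6 m (b=L-a=4):
  y_1 = -Pbx(L²-b²-x²)/(6LEI)  [x≤a] = -13·4·4·(10²-4²-4²)/(6·10·200000) = -221/187500 m
Load 2 — triangular load w₀=17 kN/m (0→w₀ over full span):
  y_2 = -w₀x(7L⁴-10L²x²+3x⁴)/(360LEI) = -17·4·(7·10⁴-10·10²·4²+3·4⁴)/(360·10·200000) = -19397/3750000 m
Load 3 — uniform load w=13 kN/m over full span:
  y_3 = -wx(L³-2Lx²+x³)/(24EI) = -13·4·(10³-2·10·4²+4³)/(24·200000) = -403/50000 m
Load 4 — point force P=14 kN at a=10/3 m (b=L-a=20/3):
  y_4 = -Pa(L-x)(2Lx-a²-x²)/(6LEI)  [x>a] = -14·(10/3)·(10-4)·(2·10·4-(10/3)²-4²)/(6·10·200000) = -833/675000 m
Superposition: y = Σ y_i = -132007/8437500 m ≈ -0.015645 m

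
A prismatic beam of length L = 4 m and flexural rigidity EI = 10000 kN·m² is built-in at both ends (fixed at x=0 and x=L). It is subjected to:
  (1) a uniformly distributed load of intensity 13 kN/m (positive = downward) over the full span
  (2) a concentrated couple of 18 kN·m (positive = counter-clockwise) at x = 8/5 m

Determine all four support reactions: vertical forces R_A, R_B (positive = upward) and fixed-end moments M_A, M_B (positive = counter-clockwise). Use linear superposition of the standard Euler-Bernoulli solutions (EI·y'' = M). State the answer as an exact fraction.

R_A = 812/25 kN, M_A = 1462/75 kN·m, R_B = 488/25 kN, M_B = -868/75 kN·m

Load 1 — uniform load w=13 kN/m over full span:
  R_A = wL/2 = 13·4/2 = 26 kN
  M_A = wL²/12 = 13·4²/12 = 52/3 kN·m
  R_B = wL/2 = 13·4/2 = 26 kN
  M_B = -wL²/12 = -13·4²/12 = -52/3 kN·m
Load 2 — applied couple M₀=18 kN·m at a=8/5 m (b=L-a=12/5):
  R_A = 6M₀ab/L³ = 6·18·(8/5)·(12/5)/4³ = 162/25 kN
  M_A = M₀b(2a-b)/L² = 18·(12/5)·(2·(8/5)-(12/5))/4² = 54/25 kN·m
  R_B = -6M₀ab/L³ = -6·18·(8/5)·(12/5)/4³ = -162/25 kN
  M_B = M₀a(2b-a)/L² = 18·(8/5)·(2·(12/5)-(8/5))/4² = 144/25 kN·m
Superposition: R_A = 812/25 kN, M_A = 1462/75 kN·m, R_B = 488/25 kN, M_B = -868/75 kN·m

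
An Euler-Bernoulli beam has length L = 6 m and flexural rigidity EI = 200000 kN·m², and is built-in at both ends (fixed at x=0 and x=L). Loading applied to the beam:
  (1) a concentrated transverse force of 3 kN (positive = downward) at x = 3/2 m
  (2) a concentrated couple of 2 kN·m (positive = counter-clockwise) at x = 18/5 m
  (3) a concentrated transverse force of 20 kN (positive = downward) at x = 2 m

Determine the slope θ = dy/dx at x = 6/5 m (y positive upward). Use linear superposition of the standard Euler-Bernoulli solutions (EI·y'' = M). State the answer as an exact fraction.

θ(6/5) = -184561/3000000000 rad

Load 1 — point force P=3 kN at a=3/2 m (b=L-a=9/2):
  θ_1 = -Pb²x(2aL-(3a+b)x)/(2L³EI)  [x≤a] = -3·(9/2)²·(6/5)·(2·(3/2)·6-(3·(3/2)+(9/2))·(6/5))/(2·6³·200000) = -243/40000000 rad
Load 2 — applied couple M₀=2 kN·m at a=18/5 m (b=L-a=12/5):
  θ_2 = (R_Ax²/2 - M_Ax)/EI  [x≤a] with R_A=12/25, M_A=16/25 = ((12/25)·(6/5)²/2 - (16/25)·(6/5))/200000 = -33/15625000 rad
Load 3 — point force P=20 kN at a=2 m (b=L-a=4):
  θ_3 = -Pb²x(2aL-(3a+b)x)/(2L³EI)  [x≤a] = -20·4²·(6/5)·(2·2·6-(3·2+4)·(6/5))/(2·6³·200000) = -1/18750 rad
Superposition: θ = Σ θ_i = -184561/3000000000 rad ≈ -0.000062 rad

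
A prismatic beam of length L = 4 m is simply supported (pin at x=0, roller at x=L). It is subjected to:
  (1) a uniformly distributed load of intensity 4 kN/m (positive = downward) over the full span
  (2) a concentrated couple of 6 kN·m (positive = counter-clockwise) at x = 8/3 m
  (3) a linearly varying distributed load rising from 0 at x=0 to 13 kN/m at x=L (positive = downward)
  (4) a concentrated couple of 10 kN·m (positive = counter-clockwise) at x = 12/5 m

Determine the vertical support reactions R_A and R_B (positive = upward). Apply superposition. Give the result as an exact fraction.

Load 1 — uniform load w=4 kN/m over full span:
  R_A = wL/2 = 4·4/2 = 8 kN
  R_B = wL/2 = 4·4/2 = 8 kN
Load 2 — applied couple M₀=6 kN·m at a=8/3 m (b=L-a=4/3):
  R_A = M₀/L = 6/4 = 3/2 kN
  R_B = -M₀/L = -6/4 = -3/2 kN
Load 3 — triangular load w₀=13 kN/m (0→w₀ over full span):
  R_A = w₀L/6 = 13·4/6 = 26/3 kN
  R_B = w₀L/3 = 13·4/3 = 52/3 kN
Load 4 — applied couple M₀=10 kN·m at a=12/5 m (b=L-a=8/5):
  R_A = M₀/L = 10/4 = 5/2 kN
  R_B = -M₀/L = -10/4 = -5/2 kN
Superposition: R_A = 62/3 kN, R_B = 64/3 kN

R_A = 62/3 kN, R_B = 64/3 kN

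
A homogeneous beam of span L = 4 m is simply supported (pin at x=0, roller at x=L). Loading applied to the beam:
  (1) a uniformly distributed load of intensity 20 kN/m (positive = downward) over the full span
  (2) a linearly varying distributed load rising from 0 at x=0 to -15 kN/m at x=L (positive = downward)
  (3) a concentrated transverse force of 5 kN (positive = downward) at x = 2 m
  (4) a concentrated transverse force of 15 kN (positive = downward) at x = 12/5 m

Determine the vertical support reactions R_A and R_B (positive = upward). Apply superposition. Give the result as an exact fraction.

R_A = 77/2 kN, R_B = 63/2 kN

Load 1 — uniform load w=20 kN/m over full span:
  R_A = wL/2 = 20·4/2 = 40 kN
  R_B = wL/2 = 20·4/2 = 40 kN
Load 2 — triangular load w₀=-15 kN/m (0→w₀ over full span):
  R_A = w₀L/6 = (-15)·4/6 = -10 kN
  R_B = w₀L/3 = (-15)·4/3 = -20 kN
Load 3 — point force P=5 kN at a=2 m (b=L-a=2):
  R_A = Pb/L = 5·2/4 = 5/2 kN
  R_B = Pa/L = 5·2/4 = 5/2 kN
Load 4 — point force P=15 kN at a=12/5 m (b=L-a=8/5):
  R_A = Pb/L = 15·(8/5)/4 = 6 kN
  R_B = Pa/L = 15·(12/5)/4 = 9 kN
Superposition: R_A = 77/2 kN, R_B = 63/2 kN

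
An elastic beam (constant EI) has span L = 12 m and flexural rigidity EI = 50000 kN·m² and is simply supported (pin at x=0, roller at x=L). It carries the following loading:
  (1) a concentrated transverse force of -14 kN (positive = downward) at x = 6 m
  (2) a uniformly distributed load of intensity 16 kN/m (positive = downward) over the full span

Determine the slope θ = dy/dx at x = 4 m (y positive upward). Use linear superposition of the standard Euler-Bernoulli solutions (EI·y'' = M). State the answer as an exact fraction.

Load 1 — point force P=-14 kN at a=6 m (b=L-a=6):
  θ_1 = -Pb(L²-b²-3x²)/(6LEI)  [x≤a] = -(-14)·6·(12²-6²-3·4²)/(6·12·50000) = 7/5000 rad
Load 2 — uniform load w=16 kN/m over full span:
  θ_2 = -w(L³-6Lx²+4x³)/(24EI) = -16·(12³-6·12·4²+4·4³)/(24·50000) = -104/9375 rad
Superposition: θ = Σ θ_i = -727/75000 rad ≈ -0.009693 rad

θ(4) = -727/75000 rad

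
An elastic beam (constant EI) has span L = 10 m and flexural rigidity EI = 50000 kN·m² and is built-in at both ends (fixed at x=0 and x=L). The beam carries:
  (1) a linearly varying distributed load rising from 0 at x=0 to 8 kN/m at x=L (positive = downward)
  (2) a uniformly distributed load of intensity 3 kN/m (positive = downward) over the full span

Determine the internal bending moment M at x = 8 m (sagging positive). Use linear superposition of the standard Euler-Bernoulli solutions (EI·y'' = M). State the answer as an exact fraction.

M(8) = 1/15 kN·m

Load 1 — triangular load w₀=8 kN/m (0→w₀ over full span):
  M_1 = 3w₀Lx/20 - w₀L²/30 - w₀x³/(6L) = 3·8·10·8/20 - 8·10²/30 - 8·8³/(6·10) = 16/15 kN·m
Load 2 — uniform load w=3 kN/m over full span:
  M_2 = wLx/2 - wL²/12 - wx²/2 = 3·10·8/2 - 3·10²/12 - 3·8²/2 = -1 kN·m
Superposition: M = Σ M_i = 1/15 kN·m ≈ 0.066667 kN·m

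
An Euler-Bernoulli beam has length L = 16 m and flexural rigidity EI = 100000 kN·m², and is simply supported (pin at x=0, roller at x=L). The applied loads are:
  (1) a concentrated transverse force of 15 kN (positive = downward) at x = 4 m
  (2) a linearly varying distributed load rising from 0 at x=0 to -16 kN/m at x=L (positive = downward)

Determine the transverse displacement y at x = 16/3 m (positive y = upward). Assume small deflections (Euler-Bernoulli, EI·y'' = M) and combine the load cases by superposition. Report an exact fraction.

y(16/3) = 111902/2278125 m

Load 1 — point force P=15 kN at a=4 m (b=L-a=12):
  y_1 = -Pa(L-x)(2Lx-a²-x²)/(6LEI)  [x>a] = -15·4·(16-(16/3))·(2·16·(16/3)-4²-(16/3)²)/(6·16·100000) = -142/16875 m
Load 2 — triangular load w₀=-16 kN/m (0→w₀ over full span):
  y_2 = -w₀x(7L⁴-10L²x²+3x⁴)/(360LEI) = -(-16)·(16/3)·(7·16⁴-10·16²·(16/3)²+3·(16/3)⁴)/(360·16·100000) = 131072/2278125 m
Superposition: y = Σ y_i = 111902/2278125 m ≈ 0.049120 m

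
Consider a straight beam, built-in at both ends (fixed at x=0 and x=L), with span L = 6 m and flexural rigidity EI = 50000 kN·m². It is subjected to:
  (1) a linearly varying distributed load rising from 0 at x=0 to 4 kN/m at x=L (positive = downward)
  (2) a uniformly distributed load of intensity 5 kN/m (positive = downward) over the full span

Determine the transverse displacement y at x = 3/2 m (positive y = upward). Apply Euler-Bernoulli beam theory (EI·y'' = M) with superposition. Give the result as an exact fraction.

Load 1 — triangular load w₀=4 kN/m (0→w₀ over full span):
  y_1 = -w₀x²(L-x)²(x+2L)/(120LEI) = -4·(3/2)²·(6-(3/2))²·((3/2)+2·6)/(120·6·50000) = -2187/32000000 m
Load 2 — uniform load w=5 kN/m over full span:
  y_2 = -wx²(L-x)²/(24EI) = -5·(3/2)²·(6-(3/2))²/(24·50000) = -243/1280000 m
Superposition: y = Σ y_i = -4131/16000000 m ≈ -0.000258 m

y(3/2) = -4131/16000000 m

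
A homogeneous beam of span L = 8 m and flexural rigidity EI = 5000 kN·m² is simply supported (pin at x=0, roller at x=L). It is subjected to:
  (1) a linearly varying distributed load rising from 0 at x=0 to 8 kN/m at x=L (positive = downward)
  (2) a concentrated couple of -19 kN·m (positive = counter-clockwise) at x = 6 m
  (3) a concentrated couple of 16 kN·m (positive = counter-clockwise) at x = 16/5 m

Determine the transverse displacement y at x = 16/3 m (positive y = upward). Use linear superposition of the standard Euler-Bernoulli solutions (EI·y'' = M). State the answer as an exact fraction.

y(16/3) = -537841/22781250 m

Load 1 — triangular load w₀=8 kN/m (0→w₀ over full span):
  y_1 = -w₀x(7L⁴-10L²x²+3x⁴)/(360LEI) = -8·(16/3)·(7·8⁴-10·8²·(16/3)²+3·(16/3)⁴)/(360·8·5000) = -17408/455625 m
Load 2 — applied couple M₀=-19 kN·m at a=6 m (b=L-a=2):
  y_2 = (M₀x³/(6L)+C₁x)/EI  [x≤a] with C₁=M₀(3b²-L²)/(6L)=247/12 = ((-19)·(16/3)³/(6·8)+(247/12)·(16/3))/5000 = 1007/101250 m
Load 3 — applied couple M₀=16 kN·m at a=16/5 m (b=L-a=24/5):
  y_3 = (M₀x³/(6L)-M₀(x-a)²/2+C₁x)/EI  [x>a] with C₁=M₀(3b²-L²)/(6L)=128/75 = (16·(16/3)³/(6·8)-16·((16/3)-(16/5))²/2+(128/75)·(16/3))/5000 = 5888/1265625 m
Superposition: y = Σ y_i = -537841/22781250 m ≈ -0.023609 m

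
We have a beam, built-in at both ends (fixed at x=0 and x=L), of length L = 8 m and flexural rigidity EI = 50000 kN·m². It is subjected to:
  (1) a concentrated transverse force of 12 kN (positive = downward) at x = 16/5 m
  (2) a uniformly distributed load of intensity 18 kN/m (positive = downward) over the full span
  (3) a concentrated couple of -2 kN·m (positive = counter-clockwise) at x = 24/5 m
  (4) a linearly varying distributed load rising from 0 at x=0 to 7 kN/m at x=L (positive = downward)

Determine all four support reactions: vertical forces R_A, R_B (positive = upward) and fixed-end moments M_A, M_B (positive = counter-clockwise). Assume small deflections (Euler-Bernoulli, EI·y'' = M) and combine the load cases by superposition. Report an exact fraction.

Load 1 — point force P=12 kN at a=16/5 m (b=L-a=24/5):
  R_A = Pb²(3a+b)/L³ = 12·(24/5)²·(3·(16/5)+(24/5))/8³ = 972/125 kN
  M_A = Pab²/L² = 12·(16/5)·(24/5)²/8² = 1728/125 kN·m
  R_B = Pa²(a+3b)/L³ = 12·(16/5)²·((16/5)+3·(24/5))/8³ = 528/125 kN
  M_B = -Pa²b/L² = -12·(16/5)²·(24/5)/8² = -1152/125 kN·m
Load 2 — uniform load w=18 kN/m over full span:
  R_A = wL/2 = 18·8/2 = 72 kN
  M_A = wL²/12 = 18·8²/12 = 96 kN·m
  R_B = wL/2 = 18·8/2 = 72 kN
  M_B = -wL²/12 = -18·8²/12 = -96 kN·m
Load 3 — applied couple M₀=-2 kN·m at a=24/5 m (b=L-a=16/5):
  R_A = 6M₀ab/L³ = 6·(-2)·(24/5)·(16/5)/8³ = -9/25 kN
  M_A = M₀b(2a-b)/L² = (-2)·(16/5)·(2·(24/5)-(16/5))/8² = -16/25 kN·m
  R_B = -6M₀ab/L³ = -6·(-2)·(24/5)·(16/5)/8³ = 9/25 kN
  M_B = M₀a(2b-a)/L² = (-2)·(24/5)·(2·(16/5)-(24/5))/8² = -6/25 kN·m
Load 4 — triangular load w₀=7 kN/m (0→w₀ over full span):
  R_A = 3w₀L/20 = 3·7·8/20 = 42/5 kN
  M_A = w₀L²/30 = 7·8²/30 = 224/15 kN·m
  R_B = 7w₀L/20 = 7·7·8/20 = 98/5 kN
  M_B = -w₀L²/20 = -7·8²/20 = -112/5 kN·m
Superposition: R_A = 10977/125 kN, M_A = 46544/375 kN·m, R_B = 12023/125 kN, M_B = -15982/125 kN·m

R_A = 10977/125 kN, M_A = 46544/375 kN·m, R_B = 12023/125 kN, M_B = -15982/125 kN·m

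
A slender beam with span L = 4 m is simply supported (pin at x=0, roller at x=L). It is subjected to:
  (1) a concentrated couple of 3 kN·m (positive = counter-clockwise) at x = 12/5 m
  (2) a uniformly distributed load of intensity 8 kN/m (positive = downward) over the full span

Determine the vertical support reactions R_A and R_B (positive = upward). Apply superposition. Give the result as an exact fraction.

Load 1 — applied couple M₀=3 kN·m at a=12/5 m (b=L-a=8/5):
  R_A = M₀/L = 3/4 kN
  R_B = -M₀/L = -3/4 kN
Load 2 — uniform load w=8 kN/m over full span:
  R_A = wL/2 = 8·4/2 = 16 kN
  R_B = wL/2 = 8·4/2 = 16 kN
Superposition: R_A = 67/4 kN, R_B = 61/4 kN

R_A = 67/4 kN, R_B = 61/4 kN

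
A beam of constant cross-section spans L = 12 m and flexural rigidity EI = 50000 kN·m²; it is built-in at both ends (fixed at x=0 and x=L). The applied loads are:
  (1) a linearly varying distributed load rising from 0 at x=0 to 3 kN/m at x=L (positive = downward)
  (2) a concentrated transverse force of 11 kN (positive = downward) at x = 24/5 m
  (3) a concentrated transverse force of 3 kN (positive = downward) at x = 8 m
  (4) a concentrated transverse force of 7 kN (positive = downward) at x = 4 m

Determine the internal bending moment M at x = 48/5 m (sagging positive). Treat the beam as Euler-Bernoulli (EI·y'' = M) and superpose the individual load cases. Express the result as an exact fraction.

Load 1 — triangular load w₀=3 kN/m (0→w₀ over full span):
  M_1 = 3w₀Lx/20 - w₀L²/30 - w₀x³/(6L) = 3·3·12·(48/5)/20 - 3·12²/30 - 3·(48/5)³/(6·12) = 72/125 kN·m
Load 2 — point force P=11 kN at a=24/5 m (b=L-a=36/5):
  M_2 = Pa²(a+3b)(L-x)/L³ - Pa²b/L²  [x>a] = 11·(24/5)²·((24/5)+3·(36/5))·(12-(48/5))/12³ - 11·(24/5)²·(36/5)/12² = -2112/625 kN·m
Load 3 — point force P=3 kN at a=8 m (b=L-a=4):
  M_3 = Pa²(a+3b)(L-x)/L³ - Pa²b/L²  [x>a] = 3·8²·(8+3·4)·(12-(48/5))/12³ - 3·8²·4/12² = 0 kN·m
Load 4 — point force P=7 kN at a=4 m (b=L-a=8):
  M_4 = Pa²(a+3b)(L-x)/L³ - Pa²b/L²  [x>a] = 7·4²·(4+3·8)·(12-(48/5))/12³ - 7·4²·8/12² = -28/15 kN·m
Superposition: M = Σ M_i = -8756/1875 kN·m ≈ -4.669867 kN·m

M(48/5) = -8756/1875 kN·m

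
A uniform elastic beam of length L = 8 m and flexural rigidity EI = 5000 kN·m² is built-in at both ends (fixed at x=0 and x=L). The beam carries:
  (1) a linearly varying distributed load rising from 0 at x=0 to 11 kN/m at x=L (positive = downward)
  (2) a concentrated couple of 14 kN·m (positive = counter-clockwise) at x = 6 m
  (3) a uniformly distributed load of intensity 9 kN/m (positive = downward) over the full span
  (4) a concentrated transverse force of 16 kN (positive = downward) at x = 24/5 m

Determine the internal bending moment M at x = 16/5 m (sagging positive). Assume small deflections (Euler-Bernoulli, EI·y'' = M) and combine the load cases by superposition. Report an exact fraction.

M(16/5) = 200217/5000 kN·m

Load 1 — triangular load w₀=11 kN/m (0→w₀ over full span):
  M_1 = 3w₀Lx/20 - w₀L²/30 - w₀x³/(6L) = 3·11·8·(16/5)/20 - 11·8²/30 - 11·(16/5)³/(6·8) = 1408/125 kN·m
Load 2 — applied couple M₀=14 kN·m at a=6 m (b=L-a=2):
  M_2 = R_Ax - M_A  [x≤a] with R_A=63/32, M_A=35/8 = (63/32)·(16/5) - (35/8) = 77/40 kN·m
Load 3 — uniform load w=9 kN/m over full span:
  M_3 = wLx/2 - wL²/12 - wx²/2 = 9·8·(16/5)/2 - 9·8²/12 - 9·(16/5)²/2 = 528/25 kN·m
Load 4 — point force P=16 kN at a=24/5 m (b=L-a=16/5):
  M_4 = Pb²(3a+b)x/L³ - Pab²/L²  [x≤a] = 16·(16/5)²·(3·(24/5)+(16/5))·(16/5)/8³ - 16·(24/5)·(16/5)²/8² = 3584/625 kN·m
Superposition: M = Σ M_i = 200217/5000 kN·m ≈ 40.043400 kN·m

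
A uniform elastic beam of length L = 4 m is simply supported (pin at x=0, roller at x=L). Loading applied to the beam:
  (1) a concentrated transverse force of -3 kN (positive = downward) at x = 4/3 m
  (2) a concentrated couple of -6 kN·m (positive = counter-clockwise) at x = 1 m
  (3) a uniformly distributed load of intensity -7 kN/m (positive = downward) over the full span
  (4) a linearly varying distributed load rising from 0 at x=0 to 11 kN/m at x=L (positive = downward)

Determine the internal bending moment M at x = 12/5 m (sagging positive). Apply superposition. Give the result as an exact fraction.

Load 1 — point force P=-3 kN at a=4/3 m (b=L-a=8/3):
  M_1 = Pa(L-x)/L  [x>a] = (-3)·(4/3)·(4-(12/5))/4 = -8/5 kN·m
Load 2 — applied couple M₀=-6 kN·m at a=1 m (b=L-a=3):
  M_2 = M₀x/L - M₀  [x>a] = (-6)·(12/5)/4 - (-6) = 12/5 kN·m
Load 3 — uniform load w=-7 kN/m over full span:
  M_3 = wx(L-x)/2 = (-7)·(12/5)·(4-(12/5))/2 = -336/25 kN·m
Load 4 — triangular load w₀=11 kN/m (0→w₀ over full span):
  M_4 = w₀Lx/6 - w₀x³/(6L) = 11·4·(12/5)/6 - 11·(12/5)³/(6·4) = 1408/125 kN·m
Superposition: M = Σ M_i = -172/125 kN·m ≈ -1.376000 kN·m

M(12/5) = -172/125 kN·m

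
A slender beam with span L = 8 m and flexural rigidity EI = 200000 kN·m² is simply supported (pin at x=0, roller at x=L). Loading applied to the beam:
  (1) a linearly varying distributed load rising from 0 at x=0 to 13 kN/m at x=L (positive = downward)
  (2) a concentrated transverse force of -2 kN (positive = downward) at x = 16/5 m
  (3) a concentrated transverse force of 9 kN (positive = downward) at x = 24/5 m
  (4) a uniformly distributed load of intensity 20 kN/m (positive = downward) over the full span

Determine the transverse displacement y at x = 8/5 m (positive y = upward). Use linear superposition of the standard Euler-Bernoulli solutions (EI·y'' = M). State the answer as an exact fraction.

Load 1 — triangular load w₀=13 kN/m (0→w₀ over full span):
  y_1 = -w₀x(7L⁴-10L²x²+3x⁴)/(360LEI) = -13·(8/5)·(7·8⁴-10·8²·(8/5)²+3·(8/5)⁴)/(360·8·200000) = -143104/146484375 m
Load 2 — point force P=-2 kN at a=16/5 m (b=L-a=24/5):
  y_2 = -Pbx(L²-b²-x²)/(6LEI)  [x≤a] = -(-2)·(24/5)·(8/5)·(8²-(24/5)²-(8/5)²)/(6·8·200000) = 24/390625 m
Load 3 — point force P=9 kN at a=24/5 m (b=L-a=16/5):
  y_3 = -Pbx(L²-b²-x²)/(6LEI)  [x≤a] = -9·(16/5)·(8/5)·(8²-(16/5)²-(8/5)²)/(6·8·200000) = -96/390625 m
Load 4 — uniform load w=20 kN/m over full span:
  y_4 = -wx(L³-2Lx²+x³)/(24EI) = -20·(8/5)·(8³-2·8·(8/5)²+(8/5)³)/(24·200000) = -3712/1171875 m
Superposition: y = Σ y_i = -211368/48828125 m ≈ -0.004329 m

y(8/5) = -211368/48828125 m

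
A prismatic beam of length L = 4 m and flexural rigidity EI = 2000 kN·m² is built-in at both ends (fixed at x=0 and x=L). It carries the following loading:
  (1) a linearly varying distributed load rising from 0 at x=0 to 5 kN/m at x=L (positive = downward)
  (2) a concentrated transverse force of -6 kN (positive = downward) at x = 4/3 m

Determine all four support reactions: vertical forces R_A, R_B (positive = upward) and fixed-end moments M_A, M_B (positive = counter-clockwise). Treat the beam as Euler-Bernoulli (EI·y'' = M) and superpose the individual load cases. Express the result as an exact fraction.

Load 1 — triangular load w₀=5 kN/m (0→w₀ over full span):
  R_A = 3w₀L/20 = 3·5·4/20 = 3 kN
  M_A = w₀L²/30 = 5·4²/30 = 8/3 kN·m
  R_B = 7w₀L/20 = 7·5·4/20 = 7 kN
  M_B = -w₀L²/20 = -5·4²/20 = -4 kN·m
Load 2 — point force P=-6 kN at a=4/3 m (b=L-a=8/3):
  R_A = Pb²(3a+b)/L³ = (-6)·(8/3)²·(3·(4/3)+(8/3))/4³ = -40/9 kN
  M_A = Pab²/L² = (-6)·(4/3)·(8/3)²/4² = -32/9 kN·m
  R_B = Pa²(a+3b)/L³ = (-6)·(4/3)²·((4/3)+3·(8/3))/4³ = -14/9 kN
  M_B = -Pa²b/L² = -(-6)·(4/3)²·(8/3)/4² = 16/9 kN·m
Superposition: R_A = -13/9 kN, M_A = -8/9 kN·m, R_B = 49/9 kN, M_B = -20/9 kN·m

R_A = -13/9 kN, M_A = -8/9 kN·m, R_B = 49/9 kN, M_B = -20/9 kN·m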